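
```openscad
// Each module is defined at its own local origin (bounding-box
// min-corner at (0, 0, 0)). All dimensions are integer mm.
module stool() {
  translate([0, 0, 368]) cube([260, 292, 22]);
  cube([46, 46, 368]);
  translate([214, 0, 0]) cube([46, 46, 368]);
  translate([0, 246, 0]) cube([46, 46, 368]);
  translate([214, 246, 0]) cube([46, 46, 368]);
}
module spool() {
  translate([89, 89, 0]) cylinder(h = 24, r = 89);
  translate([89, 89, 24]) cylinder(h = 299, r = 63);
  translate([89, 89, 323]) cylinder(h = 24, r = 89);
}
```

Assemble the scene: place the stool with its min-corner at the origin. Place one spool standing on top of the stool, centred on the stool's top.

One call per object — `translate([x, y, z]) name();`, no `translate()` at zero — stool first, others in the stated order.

stool();
translate([41, 57, 390]) spool();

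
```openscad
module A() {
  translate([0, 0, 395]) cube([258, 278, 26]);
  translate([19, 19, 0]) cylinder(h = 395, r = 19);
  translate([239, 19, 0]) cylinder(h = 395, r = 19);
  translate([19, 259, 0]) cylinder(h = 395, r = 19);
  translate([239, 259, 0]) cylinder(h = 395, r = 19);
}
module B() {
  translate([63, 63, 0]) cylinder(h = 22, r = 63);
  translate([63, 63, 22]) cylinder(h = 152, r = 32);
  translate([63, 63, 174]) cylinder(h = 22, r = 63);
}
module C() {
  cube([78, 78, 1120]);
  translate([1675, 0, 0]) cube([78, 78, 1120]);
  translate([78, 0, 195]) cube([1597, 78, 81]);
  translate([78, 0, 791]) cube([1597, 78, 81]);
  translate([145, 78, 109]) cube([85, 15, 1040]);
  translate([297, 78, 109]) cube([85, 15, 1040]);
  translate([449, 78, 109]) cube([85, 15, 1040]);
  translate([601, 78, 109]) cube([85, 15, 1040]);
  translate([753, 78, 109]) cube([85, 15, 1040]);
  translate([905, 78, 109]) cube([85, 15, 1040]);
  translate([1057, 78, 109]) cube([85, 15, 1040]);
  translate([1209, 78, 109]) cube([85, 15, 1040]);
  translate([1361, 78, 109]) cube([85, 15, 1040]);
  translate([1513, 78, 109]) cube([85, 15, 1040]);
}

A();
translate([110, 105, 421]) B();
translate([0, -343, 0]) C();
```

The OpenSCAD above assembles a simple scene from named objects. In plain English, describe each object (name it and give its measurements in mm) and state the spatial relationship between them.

A is a simple wooden stool: a rectangular seat 258 mm (x) by 278 mm (y), 26 mm thick, top face at z = 421 mm, on four round legs, each 38 mm in diameter. The legs rest on z = 0, each leg's axis is inset half a diameter from the nearest pair of seat edges (so the leg's bounding box is flush with the corner).

B is a spool: two coaxial disc flanges of radius 63 mm and thickness 22 mm, joined by a core cylinder of radius 32 mm and height 152 mm. The lower flange rests on z = 0 and the three cylinders share a vertical axis.

C is a fence section. Two 78×78 mm posts, 1120 mm tall, stand on the floor with a clear span of 1597 mm between their inner faces. Two horizontal rails of 78×81 mm section span the gap between the posts with their undersides at z = 195 mm and z = 791 mm, flush with the posts' −y face. 10 pickets, each 85 mm wide, 15 mm thick and 1040 mm tall, are fixed to the +y face of the rails with their bottoms at z = 109 mm, evenly spaced across the span with equal gaps (rounded down to the nearest mm) at the −x end and between each pair — any rounding remainder accumulates at the +x end.

The spool is on top of the stool. The fence section is on the floor beside the stool on its −y side.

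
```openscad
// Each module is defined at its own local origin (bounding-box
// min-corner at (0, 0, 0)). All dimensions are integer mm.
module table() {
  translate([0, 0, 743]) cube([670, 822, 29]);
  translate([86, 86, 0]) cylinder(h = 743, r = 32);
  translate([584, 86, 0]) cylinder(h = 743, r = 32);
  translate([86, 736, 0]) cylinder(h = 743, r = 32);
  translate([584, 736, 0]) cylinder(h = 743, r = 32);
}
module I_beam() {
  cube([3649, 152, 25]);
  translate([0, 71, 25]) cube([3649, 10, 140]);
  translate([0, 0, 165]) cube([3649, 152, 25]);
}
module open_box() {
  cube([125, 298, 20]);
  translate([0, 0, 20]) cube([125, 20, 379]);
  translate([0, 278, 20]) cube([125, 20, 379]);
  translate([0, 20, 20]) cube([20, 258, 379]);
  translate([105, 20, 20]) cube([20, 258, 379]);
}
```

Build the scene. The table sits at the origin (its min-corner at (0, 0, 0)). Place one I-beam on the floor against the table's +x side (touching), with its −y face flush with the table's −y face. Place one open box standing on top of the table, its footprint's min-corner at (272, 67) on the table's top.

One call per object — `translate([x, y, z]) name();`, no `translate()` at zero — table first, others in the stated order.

table();
translate([670, 0, 0]) I_beam();
translate([272, 67, 772]) open_box();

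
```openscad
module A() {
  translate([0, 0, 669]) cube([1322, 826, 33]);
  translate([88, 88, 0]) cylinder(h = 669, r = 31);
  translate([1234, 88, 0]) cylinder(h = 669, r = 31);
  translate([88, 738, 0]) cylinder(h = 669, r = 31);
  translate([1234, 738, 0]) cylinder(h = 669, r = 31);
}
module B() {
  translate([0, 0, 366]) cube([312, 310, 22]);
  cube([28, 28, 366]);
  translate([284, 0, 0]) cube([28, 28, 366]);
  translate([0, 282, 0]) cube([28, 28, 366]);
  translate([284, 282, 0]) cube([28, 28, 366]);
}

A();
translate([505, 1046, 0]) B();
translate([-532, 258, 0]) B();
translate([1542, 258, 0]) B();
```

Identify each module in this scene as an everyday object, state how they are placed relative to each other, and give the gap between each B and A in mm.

A is a table. B is a stool. Three stools sit around the table at the +y, −x, +x sides. The gap between each stool and the table is 220 mm.

Each stool's nearest face is 220 mm from the table's bounding box.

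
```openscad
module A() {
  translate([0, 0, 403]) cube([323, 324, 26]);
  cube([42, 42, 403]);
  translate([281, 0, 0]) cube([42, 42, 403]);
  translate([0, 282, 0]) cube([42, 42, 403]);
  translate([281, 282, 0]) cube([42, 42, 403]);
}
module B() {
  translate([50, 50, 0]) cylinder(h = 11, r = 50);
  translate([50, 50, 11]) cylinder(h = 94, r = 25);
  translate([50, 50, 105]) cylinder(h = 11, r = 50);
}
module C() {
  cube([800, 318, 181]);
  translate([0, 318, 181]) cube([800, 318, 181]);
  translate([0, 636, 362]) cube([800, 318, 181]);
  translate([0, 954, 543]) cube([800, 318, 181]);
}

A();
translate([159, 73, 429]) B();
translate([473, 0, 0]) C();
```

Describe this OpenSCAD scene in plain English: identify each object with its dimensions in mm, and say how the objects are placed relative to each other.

A is a simple wooden stool: a rectangular seat 323 mm (x) by 324 mm (y), 26 mm thick, top face at z = 429 mm, on four square legs, each 42×42 mm in cross-section. The legs rest on z = 0, each flush with a corner of the seat.

B is a spool: two coaxial disc flanges of radius 50 mm and thickness 11 mm, joined by a core cylinder of radius 25 mm and height 94 mm. The lower flange rests on z = 0 and the three cylinders share a vertical axis.

C is a run of 4 identical solid stair steps. Each tread is 800×318 mm and each step block is 181 mm high. Step 1 rests on the floor; step k is offset from step 1 by (k−1)×318 mm in y and (k−1)×181 mm in z.

The spool is on top of the stool. The staircase is on the floor beside the stool on its +x side.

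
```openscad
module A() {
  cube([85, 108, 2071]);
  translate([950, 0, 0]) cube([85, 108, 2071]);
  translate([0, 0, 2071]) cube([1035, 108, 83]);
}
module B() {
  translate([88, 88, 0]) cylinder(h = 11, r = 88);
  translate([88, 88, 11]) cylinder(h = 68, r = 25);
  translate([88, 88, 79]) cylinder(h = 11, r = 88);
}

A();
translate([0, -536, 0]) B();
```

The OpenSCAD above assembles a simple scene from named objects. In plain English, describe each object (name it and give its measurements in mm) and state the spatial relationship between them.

A is a door frame. The clear opening is 865 mm wide and 2071 mm high. Two 85 mm wide jambs, 108 mm deep, stand either side of the opening from the floor to the top of the opening. A 83 mm thick head sits across the top of both jambs, spanning the full outside width of the frame.

B is a spool: two coaxial disc flanges of radius 88 mm and thickness 11 mm, joined by a core cylinder of radius 25 mm and height 68 mm. The lower flange rests on z = 0 and the three cylinders share a vertical axis.

The spool is on the floor beside the door frame on its −y side.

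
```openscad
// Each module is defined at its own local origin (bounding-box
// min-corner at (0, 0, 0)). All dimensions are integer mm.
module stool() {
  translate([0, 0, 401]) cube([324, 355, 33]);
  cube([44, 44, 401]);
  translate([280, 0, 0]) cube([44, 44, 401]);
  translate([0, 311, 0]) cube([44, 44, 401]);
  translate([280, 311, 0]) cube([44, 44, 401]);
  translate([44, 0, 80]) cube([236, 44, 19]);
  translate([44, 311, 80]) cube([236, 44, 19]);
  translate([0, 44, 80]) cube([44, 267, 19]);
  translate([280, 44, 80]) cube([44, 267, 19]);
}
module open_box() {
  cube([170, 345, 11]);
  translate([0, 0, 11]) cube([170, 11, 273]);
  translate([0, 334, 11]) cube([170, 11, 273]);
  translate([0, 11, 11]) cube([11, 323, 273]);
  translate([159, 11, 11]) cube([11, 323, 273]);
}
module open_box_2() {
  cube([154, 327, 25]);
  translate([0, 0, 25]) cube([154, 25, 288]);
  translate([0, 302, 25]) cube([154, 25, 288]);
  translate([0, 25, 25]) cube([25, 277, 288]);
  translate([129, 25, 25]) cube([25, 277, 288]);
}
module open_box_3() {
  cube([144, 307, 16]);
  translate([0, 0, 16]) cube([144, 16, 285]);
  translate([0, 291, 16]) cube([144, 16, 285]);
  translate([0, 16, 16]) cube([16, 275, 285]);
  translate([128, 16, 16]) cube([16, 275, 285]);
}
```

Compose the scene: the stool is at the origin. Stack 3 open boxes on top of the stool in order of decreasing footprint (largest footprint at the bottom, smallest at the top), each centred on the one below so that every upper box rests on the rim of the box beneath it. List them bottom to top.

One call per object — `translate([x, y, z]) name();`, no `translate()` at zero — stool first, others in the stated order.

stool();
translate([77, 5, 434]) open_box();
translate([85, 14, 718]) open_box_2();
translate([90, 24, 1031]) open_box_3();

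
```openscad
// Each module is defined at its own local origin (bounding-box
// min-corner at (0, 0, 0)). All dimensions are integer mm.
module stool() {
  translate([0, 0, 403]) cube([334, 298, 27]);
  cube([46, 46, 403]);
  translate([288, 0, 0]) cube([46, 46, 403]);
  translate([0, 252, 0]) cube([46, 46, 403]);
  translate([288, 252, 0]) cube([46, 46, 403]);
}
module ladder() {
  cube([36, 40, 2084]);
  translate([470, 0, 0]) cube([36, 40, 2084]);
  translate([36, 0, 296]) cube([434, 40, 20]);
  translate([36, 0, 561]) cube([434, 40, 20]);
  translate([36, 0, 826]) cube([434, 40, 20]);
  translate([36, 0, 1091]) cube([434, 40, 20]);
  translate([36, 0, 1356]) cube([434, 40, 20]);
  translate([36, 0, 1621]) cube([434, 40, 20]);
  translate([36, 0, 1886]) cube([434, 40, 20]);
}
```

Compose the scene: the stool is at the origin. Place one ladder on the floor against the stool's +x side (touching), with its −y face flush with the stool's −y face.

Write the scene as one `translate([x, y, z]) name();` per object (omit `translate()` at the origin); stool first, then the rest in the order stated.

stool();
translate([334, 0, 0]) ladder();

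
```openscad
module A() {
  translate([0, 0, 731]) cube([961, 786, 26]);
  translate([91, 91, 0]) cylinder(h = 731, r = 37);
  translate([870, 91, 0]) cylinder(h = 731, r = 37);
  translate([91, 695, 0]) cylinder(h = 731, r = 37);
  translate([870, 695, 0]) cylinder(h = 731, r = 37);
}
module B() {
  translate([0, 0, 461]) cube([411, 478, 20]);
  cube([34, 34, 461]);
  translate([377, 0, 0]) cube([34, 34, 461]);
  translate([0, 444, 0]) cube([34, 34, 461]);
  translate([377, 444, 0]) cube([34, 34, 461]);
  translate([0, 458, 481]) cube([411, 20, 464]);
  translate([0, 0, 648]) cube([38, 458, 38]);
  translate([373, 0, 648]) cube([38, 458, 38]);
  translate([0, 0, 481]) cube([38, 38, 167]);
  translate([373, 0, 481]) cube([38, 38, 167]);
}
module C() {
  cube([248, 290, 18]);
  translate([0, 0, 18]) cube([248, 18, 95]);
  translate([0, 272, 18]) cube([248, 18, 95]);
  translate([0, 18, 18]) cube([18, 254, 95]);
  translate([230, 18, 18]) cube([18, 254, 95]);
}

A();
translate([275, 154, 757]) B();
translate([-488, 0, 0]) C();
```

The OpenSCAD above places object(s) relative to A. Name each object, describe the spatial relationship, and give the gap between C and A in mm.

A is a table. B is a chair. C is an open box. The chair is on top of the table, centred. The open box is on the floor beside the table on its −x side. The gap between the open box and the table is 240 mm.

The open box's nearest face is 240 mm from the table's −x face.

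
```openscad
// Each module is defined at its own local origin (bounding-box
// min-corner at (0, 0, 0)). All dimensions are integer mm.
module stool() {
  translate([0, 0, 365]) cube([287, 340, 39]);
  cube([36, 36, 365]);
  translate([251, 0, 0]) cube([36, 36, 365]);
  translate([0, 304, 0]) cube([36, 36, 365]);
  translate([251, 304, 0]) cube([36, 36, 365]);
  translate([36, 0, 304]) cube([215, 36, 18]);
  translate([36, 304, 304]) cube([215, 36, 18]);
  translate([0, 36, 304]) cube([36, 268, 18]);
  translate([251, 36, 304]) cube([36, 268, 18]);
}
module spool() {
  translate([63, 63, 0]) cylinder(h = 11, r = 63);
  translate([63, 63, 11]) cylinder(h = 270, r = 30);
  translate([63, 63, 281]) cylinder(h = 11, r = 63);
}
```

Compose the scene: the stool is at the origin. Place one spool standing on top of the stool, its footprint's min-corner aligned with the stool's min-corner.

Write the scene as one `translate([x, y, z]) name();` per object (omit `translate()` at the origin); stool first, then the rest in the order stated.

stool();
translate([0, 0, 404]) spool();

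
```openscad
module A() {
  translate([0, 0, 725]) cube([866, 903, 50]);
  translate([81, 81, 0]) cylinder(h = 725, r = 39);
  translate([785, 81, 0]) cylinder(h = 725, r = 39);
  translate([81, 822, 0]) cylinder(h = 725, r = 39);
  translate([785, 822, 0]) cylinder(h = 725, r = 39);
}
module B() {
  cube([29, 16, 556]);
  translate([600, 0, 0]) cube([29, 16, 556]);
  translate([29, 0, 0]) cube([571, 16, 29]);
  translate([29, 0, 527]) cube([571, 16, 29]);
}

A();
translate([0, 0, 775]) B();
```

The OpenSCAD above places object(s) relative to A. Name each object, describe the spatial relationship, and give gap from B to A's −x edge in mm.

A is a table. B is a picture frame. The picture frame is on top of the table. The gap from the picture frame to the table's −x edge is 0 mm.

The picture frame's min-x is at 0; the table's min-x is 0; gap = 0 mm.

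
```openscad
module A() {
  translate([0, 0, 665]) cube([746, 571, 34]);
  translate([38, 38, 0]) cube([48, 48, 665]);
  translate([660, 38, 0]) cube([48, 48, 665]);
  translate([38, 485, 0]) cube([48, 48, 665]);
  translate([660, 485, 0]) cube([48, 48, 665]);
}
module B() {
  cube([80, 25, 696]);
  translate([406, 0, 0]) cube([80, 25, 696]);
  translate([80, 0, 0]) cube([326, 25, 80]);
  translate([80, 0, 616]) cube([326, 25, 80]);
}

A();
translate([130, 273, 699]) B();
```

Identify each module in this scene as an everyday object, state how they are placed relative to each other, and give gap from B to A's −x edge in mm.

A is a table. B is a picture frame. The picture frame is on top of the table, centred. The gap from the picture frame to the table's −x edge is 130 mm.

The picture frame's min-x is at 130; the table's min-x is 0; gap = 130 mm.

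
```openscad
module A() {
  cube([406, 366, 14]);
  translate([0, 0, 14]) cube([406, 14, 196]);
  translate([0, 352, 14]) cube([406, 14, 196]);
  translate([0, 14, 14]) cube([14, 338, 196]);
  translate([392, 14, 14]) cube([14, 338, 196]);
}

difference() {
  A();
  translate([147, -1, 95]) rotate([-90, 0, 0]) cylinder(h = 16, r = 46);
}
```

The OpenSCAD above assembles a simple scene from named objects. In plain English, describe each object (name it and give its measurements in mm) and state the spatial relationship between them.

A is an open storage box with external size 406×366×210 mm and wall thickness 14 mm (the base is also 14 mm thick). The base covers the whole footprint; the four walls stand on the base, with the y-facing walls full-width and the x-facing walls fitting between their inner faces.

The open box has a circular hole of radius 46 mm through its front wall, centred at (x = 147, z = 95).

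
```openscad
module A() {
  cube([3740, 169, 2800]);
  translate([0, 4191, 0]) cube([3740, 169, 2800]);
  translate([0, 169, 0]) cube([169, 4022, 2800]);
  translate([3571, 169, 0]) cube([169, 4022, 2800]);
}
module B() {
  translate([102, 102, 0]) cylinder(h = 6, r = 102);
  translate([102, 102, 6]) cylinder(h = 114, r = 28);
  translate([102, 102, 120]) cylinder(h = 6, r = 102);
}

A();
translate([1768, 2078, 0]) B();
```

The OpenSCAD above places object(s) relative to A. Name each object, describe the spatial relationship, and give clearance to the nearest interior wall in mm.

A is a house frame. B is a spool. The spool sits inside the house frame, centred. The clearance to the nearest interior wall is 1599 mm.

Clearances: x = 1599, y = 1909; minimum 1599 mm.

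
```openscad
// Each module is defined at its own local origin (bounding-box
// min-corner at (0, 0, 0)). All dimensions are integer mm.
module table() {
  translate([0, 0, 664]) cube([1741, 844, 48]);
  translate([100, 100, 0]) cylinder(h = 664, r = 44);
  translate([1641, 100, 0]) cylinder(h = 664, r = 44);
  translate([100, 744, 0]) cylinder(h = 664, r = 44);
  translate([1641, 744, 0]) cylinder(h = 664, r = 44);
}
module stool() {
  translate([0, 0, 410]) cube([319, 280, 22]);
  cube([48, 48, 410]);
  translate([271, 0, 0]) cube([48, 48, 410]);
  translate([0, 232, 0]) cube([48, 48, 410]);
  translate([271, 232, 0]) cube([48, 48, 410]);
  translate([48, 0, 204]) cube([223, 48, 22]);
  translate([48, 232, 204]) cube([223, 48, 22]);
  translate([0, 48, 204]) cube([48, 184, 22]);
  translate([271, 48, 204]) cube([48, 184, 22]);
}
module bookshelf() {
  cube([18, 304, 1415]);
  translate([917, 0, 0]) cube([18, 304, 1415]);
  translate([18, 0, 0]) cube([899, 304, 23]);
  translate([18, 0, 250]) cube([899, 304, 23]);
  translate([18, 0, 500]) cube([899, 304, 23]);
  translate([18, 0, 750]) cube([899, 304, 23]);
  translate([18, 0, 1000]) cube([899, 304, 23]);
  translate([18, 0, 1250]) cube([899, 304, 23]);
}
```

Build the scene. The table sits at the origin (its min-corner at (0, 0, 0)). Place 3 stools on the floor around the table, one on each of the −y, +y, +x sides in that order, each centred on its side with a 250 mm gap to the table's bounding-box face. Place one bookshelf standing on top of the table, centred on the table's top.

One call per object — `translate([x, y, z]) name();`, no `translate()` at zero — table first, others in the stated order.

table();
translate([711, -530, 0]) stool();
translate([711, 1094, 0]) stool();
translate([1991, 282, 0]) stool();
translate([403, 270, 712]) bookshelf();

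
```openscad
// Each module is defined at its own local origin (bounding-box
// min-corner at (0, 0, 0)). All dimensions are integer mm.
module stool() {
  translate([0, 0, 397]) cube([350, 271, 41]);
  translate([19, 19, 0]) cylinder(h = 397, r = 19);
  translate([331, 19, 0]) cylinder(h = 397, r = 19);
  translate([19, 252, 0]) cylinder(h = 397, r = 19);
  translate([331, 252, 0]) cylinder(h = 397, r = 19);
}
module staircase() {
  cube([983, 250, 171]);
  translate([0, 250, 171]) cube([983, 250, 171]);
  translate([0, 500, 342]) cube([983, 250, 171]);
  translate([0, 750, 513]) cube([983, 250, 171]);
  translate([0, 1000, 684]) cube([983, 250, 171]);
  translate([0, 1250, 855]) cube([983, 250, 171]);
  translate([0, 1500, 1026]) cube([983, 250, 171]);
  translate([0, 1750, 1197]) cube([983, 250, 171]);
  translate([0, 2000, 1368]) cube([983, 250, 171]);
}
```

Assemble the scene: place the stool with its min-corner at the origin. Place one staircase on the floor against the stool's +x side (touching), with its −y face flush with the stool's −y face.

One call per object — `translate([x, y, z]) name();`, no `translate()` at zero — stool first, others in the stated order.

stool();
translate([350, 0, 0]) staircase();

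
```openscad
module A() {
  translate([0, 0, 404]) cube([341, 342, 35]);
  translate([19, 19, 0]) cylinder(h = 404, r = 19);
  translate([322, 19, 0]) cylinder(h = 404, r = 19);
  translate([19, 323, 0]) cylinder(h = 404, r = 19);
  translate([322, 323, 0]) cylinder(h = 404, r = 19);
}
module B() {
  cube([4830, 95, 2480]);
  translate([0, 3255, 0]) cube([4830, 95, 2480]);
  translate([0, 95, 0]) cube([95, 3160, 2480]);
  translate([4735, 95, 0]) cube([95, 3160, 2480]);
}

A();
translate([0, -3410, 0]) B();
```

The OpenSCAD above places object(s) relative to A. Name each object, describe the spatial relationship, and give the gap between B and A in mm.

The house frame's nearest face is 60 mm from the stool's −y face.

A is a stool. B is a house frame. The house frame is on the floor beside the stool on its −y side. The gap between the house frame and the stool is 60 mm.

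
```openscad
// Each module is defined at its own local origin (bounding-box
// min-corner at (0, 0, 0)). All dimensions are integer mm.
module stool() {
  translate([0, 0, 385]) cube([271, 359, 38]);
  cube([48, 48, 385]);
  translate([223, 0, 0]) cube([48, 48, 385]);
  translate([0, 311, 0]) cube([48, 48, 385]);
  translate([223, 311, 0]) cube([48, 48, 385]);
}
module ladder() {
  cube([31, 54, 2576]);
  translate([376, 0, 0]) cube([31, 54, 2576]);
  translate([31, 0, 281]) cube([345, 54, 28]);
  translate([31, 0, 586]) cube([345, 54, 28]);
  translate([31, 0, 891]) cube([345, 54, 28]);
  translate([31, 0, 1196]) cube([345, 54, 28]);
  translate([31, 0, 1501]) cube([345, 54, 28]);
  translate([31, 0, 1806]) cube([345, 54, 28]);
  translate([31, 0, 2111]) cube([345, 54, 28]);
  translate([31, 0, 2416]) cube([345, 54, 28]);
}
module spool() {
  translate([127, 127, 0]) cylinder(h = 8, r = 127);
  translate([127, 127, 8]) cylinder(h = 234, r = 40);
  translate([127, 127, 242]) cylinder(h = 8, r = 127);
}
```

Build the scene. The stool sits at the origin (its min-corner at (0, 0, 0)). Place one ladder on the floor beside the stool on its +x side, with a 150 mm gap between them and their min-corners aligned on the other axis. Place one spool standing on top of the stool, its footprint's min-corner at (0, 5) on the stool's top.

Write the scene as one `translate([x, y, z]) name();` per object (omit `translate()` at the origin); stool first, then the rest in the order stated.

stool();
translate([421, 0, 0]) ladder();
translate([0, 5, 423]) spool();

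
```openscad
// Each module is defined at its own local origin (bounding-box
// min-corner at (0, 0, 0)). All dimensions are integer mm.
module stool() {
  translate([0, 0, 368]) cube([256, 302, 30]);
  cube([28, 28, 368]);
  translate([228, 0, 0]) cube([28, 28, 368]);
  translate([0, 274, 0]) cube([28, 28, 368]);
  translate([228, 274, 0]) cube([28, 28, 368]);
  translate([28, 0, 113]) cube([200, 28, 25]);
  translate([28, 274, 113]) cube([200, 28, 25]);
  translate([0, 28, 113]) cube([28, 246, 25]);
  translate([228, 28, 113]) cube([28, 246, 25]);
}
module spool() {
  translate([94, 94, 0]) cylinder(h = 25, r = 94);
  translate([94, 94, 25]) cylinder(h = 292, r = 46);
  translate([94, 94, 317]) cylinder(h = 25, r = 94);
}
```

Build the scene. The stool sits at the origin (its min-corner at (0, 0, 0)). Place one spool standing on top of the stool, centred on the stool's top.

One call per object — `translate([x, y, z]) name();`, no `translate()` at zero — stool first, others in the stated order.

stool();
translate([34, 57, 398]) spool();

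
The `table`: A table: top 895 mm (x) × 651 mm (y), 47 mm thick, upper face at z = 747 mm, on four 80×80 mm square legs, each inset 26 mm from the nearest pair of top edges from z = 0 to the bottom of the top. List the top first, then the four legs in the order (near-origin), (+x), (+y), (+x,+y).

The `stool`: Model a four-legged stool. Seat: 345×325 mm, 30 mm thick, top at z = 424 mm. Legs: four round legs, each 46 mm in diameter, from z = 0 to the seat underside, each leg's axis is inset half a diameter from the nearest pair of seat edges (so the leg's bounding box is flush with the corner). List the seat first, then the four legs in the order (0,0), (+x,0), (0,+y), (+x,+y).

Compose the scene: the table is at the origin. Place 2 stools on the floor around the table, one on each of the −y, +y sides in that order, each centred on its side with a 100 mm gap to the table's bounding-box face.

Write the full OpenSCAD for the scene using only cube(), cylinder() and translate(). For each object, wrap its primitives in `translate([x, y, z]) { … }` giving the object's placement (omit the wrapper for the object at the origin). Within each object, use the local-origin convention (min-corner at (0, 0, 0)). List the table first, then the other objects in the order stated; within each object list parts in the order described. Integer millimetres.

translate([0, 0, 700]) cube([895, 651, 47]);
translate([26, 26, 0]) cube([80, 80, 700]);
translate([789, 26, 0]) cube([80, 80, 700]);
translate([26, 545, 0]) cube([80, 80, 700]);
translate([789, 545, 0]) cube([80, 80, 700]);
translate([275, -425, 0]) {
  translate([0, 0, 394]) cube([345, 325, 30]);
  translate([23, 23, 0]) cylinder(h = 394, r = 23);
  translate([322, 23, 0]) cylinder(h = 394, r = 23);
  translate([23, 302, 0]) cylinder(h = 394, r = 23);
  translate([322, 302, 0]) cylinder(h = 394, r = 23);
}
translate([275, 751, 0]) {
  translate([0, 0, 394]) cube([345, 325, 30]);
  translate([23, 23, 0]) cylinder(h = 394, r = 23);
  translate([322, 23, 0]) cylinder(h = 394, r = 23);
  translate([23, 302, 0]) cylinder(h = 394, r = 23);
  translate([322, 302, 0]) cylinder(h = 394, r = 23);
}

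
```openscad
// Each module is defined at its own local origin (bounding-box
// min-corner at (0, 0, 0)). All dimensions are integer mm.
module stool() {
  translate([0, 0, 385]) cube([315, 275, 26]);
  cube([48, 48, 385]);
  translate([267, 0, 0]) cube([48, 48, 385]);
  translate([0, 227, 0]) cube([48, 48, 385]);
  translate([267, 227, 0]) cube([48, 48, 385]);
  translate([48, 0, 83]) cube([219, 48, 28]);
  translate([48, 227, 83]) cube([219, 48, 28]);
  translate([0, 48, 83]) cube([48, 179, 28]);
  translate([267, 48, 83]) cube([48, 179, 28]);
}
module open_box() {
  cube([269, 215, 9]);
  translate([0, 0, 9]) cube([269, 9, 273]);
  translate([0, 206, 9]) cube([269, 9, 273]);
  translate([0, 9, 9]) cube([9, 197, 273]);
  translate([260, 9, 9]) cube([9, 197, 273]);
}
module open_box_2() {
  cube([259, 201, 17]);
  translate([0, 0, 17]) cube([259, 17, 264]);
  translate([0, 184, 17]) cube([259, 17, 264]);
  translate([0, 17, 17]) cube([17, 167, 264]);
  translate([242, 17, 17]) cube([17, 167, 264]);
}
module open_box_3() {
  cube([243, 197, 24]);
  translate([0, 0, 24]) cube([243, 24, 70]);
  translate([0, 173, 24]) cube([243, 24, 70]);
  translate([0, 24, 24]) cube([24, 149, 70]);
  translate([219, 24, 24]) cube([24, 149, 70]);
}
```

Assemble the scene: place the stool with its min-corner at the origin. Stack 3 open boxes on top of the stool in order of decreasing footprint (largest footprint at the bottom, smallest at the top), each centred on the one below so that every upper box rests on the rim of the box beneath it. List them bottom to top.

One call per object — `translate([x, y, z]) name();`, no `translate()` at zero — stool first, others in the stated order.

stool();
translate([23, 30, 411]) open_box();
translate([28, 37, 693]) open_box_2();
translate([36, 39, 974]) open_box_3();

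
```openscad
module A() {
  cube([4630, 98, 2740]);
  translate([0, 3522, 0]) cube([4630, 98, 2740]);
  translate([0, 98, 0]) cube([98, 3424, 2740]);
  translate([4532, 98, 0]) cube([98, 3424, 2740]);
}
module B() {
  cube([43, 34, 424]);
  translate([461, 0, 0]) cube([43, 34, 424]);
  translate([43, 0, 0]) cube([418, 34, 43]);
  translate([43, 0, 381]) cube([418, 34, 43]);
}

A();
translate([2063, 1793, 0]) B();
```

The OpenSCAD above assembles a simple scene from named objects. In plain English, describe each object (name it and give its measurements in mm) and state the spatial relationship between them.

A is the wall frame of a small rectangular building: four walls, each 2740 mm tall and 98 mm thick, enclosing a footprint 4630 mm (x) by 3620 mm (y) outside-to-outside, with no floor or roof. The front and back walls (the −y and +y sides) span the full width; the two side walls fit between them.

B is a rectangular picture frame lying in the x–z plane (depth along y). The opening is 418 mm wide (x) by 338 mm tall (z), surrounded by a border 43 mm wide on all four sides. The frame is 34 mm deep and is made of two full-height vertical stiles with two horizontal rails fitted between them.

The picture frame sits inside the house frame, centred.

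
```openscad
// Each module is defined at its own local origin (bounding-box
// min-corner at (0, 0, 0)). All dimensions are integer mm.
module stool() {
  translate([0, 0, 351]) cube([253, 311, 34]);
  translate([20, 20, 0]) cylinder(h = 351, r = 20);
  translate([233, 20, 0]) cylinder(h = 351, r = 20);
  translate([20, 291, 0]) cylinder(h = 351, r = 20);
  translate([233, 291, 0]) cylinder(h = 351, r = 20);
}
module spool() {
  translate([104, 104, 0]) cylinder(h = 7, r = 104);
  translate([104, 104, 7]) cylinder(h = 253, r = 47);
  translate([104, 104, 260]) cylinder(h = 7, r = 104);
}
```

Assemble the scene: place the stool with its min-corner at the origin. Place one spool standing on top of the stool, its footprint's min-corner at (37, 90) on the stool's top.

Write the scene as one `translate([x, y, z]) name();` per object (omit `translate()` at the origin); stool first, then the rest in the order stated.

stool();
translate([37, 90, 385]) spool();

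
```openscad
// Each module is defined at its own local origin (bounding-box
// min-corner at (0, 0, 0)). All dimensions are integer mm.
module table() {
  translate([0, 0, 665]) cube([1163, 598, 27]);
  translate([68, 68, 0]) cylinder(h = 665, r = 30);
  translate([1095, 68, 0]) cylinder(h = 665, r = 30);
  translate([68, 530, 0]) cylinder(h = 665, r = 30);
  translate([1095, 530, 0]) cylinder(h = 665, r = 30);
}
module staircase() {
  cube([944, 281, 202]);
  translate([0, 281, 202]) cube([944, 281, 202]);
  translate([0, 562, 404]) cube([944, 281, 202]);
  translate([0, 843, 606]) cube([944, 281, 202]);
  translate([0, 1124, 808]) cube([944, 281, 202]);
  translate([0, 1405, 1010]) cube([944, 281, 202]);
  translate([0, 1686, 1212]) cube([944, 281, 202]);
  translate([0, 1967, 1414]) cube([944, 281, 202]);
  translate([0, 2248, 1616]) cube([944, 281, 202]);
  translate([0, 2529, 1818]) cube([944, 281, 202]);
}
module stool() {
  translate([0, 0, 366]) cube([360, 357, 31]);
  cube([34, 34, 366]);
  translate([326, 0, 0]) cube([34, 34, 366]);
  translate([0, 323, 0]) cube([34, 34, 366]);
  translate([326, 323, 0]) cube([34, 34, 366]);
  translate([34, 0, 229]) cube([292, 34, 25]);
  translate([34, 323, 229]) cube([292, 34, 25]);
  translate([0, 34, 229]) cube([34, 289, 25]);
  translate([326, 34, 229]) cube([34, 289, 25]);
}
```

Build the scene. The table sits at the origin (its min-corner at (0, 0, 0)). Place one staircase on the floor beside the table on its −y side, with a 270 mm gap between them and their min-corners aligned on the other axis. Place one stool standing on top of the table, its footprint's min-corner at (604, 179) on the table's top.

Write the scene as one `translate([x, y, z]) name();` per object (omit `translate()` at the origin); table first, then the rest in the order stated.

table();
translate([0, -3080, 0]) staircase();
translate([604, 179, 692]) stool();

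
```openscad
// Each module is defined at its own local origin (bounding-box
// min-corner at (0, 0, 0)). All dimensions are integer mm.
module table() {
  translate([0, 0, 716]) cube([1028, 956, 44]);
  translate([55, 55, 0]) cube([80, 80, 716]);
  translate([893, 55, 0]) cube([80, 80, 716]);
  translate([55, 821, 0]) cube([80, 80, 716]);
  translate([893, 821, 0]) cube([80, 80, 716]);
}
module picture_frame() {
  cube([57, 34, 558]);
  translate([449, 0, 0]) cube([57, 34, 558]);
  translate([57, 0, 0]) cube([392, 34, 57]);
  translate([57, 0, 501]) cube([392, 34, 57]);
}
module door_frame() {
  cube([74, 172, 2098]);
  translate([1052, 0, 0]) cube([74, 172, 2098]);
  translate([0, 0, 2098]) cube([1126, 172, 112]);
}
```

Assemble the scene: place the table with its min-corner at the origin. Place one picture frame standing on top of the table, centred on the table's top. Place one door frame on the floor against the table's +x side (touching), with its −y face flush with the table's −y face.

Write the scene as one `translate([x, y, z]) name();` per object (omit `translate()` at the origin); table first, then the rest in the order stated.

table();
translate([261, 461, 760]) picture_frame();
translate([1028, 0, 0]) door_frame();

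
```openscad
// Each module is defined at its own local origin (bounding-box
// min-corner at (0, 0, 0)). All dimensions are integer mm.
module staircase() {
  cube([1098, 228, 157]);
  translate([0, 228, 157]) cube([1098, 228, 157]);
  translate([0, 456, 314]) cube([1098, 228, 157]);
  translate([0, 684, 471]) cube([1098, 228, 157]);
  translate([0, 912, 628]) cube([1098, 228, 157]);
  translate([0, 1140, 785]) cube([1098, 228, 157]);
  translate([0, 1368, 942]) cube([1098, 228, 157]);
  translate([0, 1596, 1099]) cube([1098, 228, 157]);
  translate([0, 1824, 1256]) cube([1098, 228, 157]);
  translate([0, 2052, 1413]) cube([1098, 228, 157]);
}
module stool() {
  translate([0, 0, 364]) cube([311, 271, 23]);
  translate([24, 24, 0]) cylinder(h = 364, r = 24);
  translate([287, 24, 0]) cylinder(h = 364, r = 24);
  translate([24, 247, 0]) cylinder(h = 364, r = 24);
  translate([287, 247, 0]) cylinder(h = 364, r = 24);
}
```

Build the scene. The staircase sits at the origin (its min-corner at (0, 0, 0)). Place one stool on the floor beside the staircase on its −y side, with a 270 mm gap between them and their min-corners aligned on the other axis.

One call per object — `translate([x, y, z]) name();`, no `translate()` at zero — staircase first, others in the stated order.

staircase();
translate([0, -541, 0]) stool();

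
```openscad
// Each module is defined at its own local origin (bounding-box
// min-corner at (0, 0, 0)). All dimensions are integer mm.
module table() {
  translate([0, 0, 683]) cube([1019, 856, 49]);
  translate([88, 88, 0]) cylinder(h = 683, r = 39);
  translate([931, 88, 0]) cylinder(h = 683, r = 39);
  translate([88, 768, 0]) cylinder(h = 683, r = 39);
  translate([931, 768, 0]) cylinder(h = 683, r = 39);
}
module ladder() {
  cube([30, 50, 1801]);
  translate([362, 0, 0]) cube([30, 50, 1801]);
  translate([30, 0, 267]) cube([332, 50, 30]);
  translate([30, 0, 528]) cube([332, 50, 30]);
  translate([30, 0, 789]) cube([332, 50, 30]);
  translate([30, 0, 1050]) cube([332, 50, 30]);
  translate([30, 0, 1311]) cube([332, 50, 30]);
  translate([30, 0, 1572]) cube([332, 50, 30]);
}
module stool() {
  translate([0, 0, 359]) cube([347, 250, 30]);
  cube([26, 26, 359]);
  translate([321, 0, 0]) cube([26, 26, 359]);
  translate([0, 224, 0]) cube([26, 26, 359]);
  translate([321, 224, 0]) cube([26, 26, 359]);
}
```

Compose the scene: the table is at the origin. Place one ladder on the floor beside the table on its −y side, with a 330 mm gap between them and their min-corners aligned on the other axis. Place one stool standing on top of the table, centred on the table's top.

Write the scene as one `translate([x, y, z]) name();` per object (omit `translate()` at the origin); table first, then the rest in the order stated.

table();
translate([0, -380, 0]) ladder();
translate([336, 303, 732]) stool();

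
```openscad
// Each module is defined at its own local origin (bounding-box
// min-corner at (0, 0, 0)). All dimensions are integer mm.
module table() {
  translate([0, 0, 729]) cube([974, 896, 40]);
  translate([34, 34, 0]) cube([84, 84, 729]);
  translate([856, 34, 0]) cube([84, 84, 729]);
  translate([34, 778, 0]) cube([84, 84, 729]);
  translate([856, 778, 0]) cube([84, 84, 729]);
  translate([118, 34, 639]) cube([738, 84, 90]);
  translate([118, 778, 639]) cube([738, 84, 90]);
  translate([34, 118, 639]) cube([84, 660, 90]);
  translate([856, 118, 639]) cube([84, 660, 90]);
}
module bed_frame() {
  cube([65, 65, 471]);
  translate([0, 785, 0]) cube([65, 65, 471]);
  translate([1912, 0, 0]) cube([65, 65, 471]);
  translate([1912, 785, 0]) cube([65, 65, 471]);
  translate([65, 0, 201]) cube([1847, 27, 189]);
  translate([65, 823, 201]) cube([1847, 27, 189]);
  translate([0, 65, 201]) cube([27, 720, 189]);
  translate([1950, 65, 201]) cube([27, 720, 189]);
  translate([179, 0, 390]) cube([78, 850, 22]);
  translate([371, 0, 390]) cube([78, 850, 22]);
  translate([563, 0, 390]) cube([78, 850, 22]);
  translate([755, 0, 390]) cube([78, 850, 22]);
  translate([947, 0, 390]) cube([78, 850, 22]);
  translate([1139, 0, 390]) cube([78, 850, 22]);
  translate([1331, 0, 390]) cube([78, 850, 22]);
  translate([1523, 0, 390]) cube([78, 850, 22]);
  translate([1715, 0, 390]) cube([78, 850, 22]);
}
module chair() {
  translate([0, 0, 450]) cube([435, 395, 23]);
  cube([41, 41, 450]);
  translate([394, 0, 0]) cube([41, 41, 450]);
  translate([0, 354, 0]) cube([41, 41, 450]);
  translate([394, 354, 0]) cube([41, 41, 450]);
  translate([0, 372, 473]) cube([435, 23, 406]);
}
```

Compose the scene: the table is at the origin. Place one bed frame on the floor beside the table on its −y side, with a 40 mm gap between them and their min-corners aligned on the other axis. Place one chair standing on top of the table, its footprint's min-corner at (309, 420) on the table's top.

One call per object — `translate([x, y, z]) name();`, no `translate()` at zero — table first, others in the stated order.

table();
translate([0, -890, 0]) bed_frame();
translate([309, 420, 769]) chair();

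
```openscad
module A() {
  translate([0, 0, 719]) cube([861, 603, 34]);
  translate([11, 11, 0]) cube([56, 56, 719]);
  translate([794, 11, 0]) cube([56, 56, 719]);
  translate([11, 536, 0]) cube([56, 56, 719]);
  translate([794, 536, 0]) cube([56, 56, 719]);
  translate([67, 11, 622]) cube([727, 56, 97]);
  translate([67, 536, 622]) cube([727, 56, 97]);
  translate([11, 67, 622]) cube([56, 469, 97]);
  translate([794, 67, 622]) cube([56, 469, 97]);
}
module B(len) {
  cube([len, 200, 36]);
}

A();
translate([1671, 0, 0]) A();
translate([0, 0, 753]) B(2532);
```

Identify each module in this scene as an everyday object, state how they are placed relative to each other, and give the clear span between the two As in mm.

Second table starts at x = 1671; first ends at x = 861; clear span = 1671 − 861 = 810 mm.

A is a table. B is a beam. A beam spans the tops of two tables. The clear span between the two tables is 810 mm.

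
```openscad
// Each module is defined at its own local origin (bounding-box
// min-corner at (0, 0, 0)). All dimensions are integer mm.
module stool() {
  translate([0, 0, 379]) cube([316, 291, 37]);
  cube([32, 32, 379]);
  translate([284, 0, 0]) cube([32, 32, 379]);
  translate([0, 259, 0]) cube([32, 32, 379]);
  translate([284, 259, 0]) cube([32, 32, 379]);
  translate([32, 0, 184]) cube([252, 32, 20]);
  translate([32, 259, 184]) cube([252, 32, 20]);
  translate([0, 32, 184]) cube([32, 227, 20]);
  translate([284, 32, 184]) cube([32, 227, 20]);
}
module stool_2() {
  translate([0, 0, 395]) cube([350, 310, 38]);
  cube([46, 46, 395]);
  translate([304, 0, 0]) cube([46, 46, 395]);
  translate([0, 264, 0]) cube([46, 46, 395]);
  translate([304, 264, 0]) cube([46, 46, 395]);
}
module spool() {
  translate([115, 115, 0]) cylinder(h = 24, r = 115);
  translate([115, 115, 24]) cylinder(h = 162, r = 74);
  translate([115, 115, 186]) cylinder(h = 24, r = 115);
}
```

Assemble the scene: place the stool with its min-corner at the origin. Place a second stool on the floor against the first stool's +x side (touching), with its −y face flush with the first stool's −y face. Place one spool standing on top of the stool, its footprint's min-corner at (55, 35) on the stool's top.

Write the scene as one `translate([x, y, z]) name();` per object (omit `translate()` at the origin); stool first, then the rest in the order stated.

stool();
translate([316, 0, 0]) stool_2();
translate([55, 35, 416]) spool();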